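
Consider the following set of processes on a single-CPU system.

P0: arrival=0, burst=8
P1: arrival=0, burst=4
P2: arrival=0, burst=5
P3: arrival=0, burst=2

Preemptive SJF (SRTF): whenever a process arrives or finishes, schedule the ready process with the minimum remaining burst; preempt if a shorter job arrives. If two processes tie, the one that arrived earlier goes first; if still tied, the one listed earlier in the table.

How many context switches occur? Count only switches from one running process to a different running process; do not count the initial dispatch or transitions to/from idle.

3

Gantt: | P3 0-2 | P1 2-6 | P2 6-11 | P0 11-19 |
Completion: P0=19  P1=6  P2=11  P3=2
Turnaround (C−A): P0=19  P1=6  P2=11  P3=2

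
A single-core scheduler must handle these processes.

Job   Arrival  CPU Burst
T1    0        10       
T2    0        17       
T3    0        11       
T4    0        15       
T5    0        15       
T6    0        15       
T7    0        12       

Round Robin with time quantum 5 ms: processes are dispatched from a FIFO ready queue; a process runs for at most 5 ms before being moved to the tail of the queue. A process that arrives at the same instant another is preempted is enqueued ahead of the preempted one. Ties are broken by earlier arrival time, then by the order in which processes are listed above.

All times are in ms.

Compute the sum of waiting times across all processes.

467

Timeline: | T1 0-5 | T2 5-10 | T3 10-15 | T4 15-20 | T5 20-25 | T6 25-30 | T7 30-35 | T1 35-40 | T2 40-45 | T3 45-50 | T4 50-55 | T5 55-60 | T6 60-65 | T7 65-70 | T2 70-75 | T3 75-76 | T4 76-81 | T5 81-86 | T6 86-91 | T7 91-93 | T2 93-95 |
Completion: T1=40  T2=95  T3=76  T4=81  T5=86  T6=91  T7=93
Waiting = turnaround − burst: T1=30, T2=78, T3=65, T4=66, T5=71, T6=76, T7=81
Total waiting = 30 + 78 + 65 + 66 + 71 + 76 + 81 = 467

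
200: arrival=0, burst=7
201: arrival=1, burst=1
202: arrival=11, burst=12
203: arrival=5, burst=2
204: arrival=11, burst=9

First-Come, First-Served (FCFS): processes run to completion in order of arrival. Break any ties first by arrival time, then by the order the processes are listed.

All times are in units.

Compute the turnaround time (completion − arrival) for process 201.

Schedule: | 200 0-7 | 201 7-8 | 203 8-10 | idle 10-11 | 202 11-23 | 204 23-32 |
Completion: 200=7  201=8  202=23  203=10  204=32
Turnaround (C−A): 200=7  201=7  202=12  203=5  204=21
Turnaround(201) = completion − arrival = 8 − 1 = 7

7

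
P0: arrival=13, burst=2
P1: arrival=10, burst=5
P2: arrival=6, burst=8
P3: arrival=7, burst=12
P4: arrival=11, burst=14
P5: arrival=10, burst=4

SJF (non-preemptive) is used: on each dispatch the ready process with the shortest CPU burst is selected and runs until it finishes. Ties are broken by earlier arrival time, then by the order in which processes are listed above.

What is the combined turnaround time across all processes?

106

Schedule: | idle 0-6 | P2 6-14 | P0 14-16 | P5 16-20 | P1 20-25 | P3 25-37 | P4 37-51 |
Completion: P0=16  P1=25  P2=14  P3=37  P4=51  P5=20
Turnaround (C−A): P0=3  P1=15  P2=8  P3=30  P4=40  P5=10
Turnaround = completion − arrival: P0=3, P1=15, P2=8, P3=30, P4=40, P5=10
Total turnaround = 3 + 15 + 8 + 30 + 40 + 10 = 106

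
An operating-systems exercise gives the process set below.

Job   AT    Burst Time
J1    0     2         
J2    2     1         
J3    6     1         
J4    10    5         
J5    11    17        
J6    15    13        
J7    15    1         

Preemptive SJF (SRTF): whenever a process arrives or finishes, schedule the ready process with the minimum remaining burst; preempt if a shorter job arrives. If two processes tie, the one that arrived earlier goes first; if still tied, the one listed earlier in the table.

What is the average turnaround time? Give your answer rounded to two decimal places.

8.43

Schedule: | J1 0-2 | J2 2-3 | idle 3-6 | J3 6-7 | idle 7-10 | J4 10-15 | J7 15-16 | J6 16-29 | J5 29-46 |
Completion: J1=2  J2=3  J3=7  J4=15  J5=46  J6=29  J7=16
Turnaround times: J1=2, J2=1, J3=1, J4=5, J5=35, J6=14, J7=1
Average turnaround = (2+1+1+5+35+14+1) / 7 = 59/7 = 8.43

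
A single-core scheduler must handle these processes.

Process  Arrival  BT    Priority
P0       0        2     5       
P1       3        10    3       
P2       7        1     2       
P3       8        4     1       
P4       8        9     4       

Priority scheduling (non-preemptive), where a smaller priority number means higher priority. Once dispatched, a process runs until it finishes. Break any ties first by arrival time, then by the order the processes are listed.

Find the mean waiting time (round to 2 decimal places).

Gantt: | P0 0-2 | idle 2-3 | P1 3-13 | P3 13-17 | P2 17-18 | P4 18-27 |
Completion: P0=2  P1=13  P2=18  P3=17  P4=27
Waiting times: P0=0, P1=0, P2=10, P3=5, P4=10
Average waiting = (0+0+10+5+10) / 5 = 25/5 = 5.00

5.00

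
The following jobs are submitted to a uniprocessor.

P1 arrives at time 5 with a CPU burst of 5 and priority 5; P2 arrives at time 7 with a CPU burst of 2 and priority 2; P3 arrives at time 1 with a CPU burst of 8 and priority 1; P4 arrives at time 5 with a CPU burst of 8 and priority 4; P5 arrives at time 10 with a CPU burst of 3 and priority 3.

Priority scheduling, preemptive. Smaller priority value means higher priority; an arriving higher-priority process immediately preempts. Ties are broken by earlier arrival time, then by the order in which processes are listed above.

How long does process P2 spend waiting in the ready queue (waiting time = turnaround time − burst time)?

Schedule: | idle 0-1 | P3 1-9 | P2 9-11 | P5 11-14 | P4 14-22 | P1 22-27 |
Completion: P1=27  P2=11  P3=9  P4=22  P5=14
Turnaround (C−A): P1=22  P2=4  P3=8  P4=17  P5=4
Waiting(P2) = turnaround − burst = 4 − 2 = 2

2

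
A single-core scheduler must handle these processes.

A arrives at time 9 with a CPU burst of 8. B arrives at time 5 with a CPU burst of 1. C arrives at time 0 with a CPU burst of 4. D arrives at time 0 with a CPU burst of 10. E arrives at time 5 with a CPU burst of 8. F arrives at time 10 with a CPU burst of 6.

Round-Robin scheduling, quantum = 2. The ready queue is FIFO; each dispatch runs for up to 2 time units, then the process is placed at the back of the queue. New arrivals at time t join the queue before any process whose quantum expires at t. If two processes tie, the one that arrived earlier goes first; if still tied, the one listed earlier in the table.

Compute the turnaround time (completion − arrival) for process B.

Gantt: | C 0-2 | D 2-4 | C 4-6 | D 6-8 | B 8-9 | E 9-11 | D 11-13 | A 13-15 | F 15-17 | E 17-19 | D 19-21 | A 21-23 | F 23-25 | E 25-27 | D 27-29 | A 29-31 | F 31-33 | E 33-35 | A 35-37 |
Completion: A=37  B=9  C=6  D=29  E=35  F=33
Turnaround(B) = completion − arrival = 9 − 5 = 4

4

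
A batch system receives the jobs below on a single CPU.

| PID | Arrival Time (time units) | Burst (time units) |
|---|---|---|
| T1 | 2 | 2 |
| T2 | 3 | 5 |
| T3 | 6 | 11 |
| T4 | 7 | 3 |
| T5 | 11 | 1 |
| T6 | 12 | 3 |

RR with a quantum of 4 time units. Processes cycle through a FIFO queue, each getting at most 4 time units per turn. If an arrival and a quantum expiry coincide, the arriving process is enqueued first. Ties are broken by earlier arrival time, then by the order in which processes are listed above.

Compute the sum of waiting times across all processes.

33

Schedule: | idle 0-2 | T1 2-4 | T2 4-8 | T3 8-12 | T4 12-15 | T2 15-16 | T5 16-17 | T6 17-20 | T3 20-27 |
Completion: T1=4  T2=16  T3=27  T4=15  T5=17  T6=20
Waiting = turnaround − burst: T1=0, T2=8, T3=10, T4=5, T5=5, T6=5
Total waiting = 0 + 8 + 10 + 5 + 5 + 5 = 33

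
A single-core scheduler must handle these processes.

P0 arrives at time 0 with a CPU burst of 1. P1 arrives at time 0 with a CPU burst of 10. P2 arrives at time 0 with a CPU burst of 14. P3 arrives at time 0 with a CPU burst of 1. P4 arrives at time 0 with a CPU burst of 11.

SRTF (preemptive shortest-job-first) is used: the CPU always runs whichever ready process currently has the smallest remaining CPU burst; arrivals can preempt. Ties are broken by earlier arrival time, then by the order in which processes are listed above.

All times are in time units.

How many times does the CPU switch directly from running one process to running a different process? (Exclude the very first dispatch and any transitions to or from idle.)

Gantt: | P0 0-1 | P3 1-2 | P1 2-12 | P4 12-23 | P2 23-37 |
Completion: P0=1  P1=12  P2=37  P3=2  P4=23

4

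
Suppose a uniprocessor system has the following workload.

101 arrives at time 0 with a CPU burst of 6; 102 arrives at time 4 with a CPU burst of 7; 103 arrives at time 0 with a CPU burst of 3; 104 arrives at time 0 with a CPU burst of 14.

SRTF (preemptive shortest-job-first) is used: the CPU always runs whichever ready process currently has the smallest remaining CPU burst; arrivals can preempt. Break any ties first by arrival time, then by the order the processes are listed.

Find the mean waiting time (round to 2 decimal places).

6.00

Timeline: | 103 0-3 | 101 3-9 | 102 9-16 | 104 16-30 |
Completion: 101=9  102=16  103=3  104=30
Turnaround (C−A): 101=9  102=12  103=3  104=30
Waiting times: 101=3, 102=5, 103=0, 104=16
Average waiting = (3+5+0+16) / 4 = 24/4 = 6.00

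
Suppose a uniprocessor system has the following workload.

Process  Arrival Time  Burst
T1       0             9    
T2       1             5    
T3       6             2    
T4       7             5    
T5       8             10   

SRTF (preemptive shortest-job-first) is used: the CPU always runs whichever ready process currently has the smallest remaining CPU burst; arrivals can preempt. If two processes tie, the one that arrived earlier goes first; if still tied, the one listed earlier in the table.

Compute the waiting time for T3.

0

Timeline: | T1 0-1 | T2 1-6 | T3 6-8 | T4 8-13 | T1 13-21 | T5 21-31 |
Completion: T1=21  T2=6  T3=8  T4=13  T5=31
Waiting(T3) = turnaround − burst = 2 − 2 = 0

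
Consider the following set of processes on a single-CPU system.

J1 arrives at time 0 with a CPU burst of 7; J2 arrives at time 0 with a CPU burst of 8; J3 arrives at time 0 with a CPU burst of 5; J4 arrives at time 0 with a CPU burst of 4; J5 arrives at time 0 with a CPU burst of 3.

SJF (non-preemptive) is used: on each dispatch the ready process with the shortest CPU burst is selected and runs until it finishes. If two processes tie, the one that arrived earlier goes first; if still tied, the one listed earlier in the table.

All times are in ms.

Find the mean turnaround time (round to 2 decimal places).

13.60

Gantt: | J5 0-3 | J4 3-7 | J3 7-12 | J1 12-19 | J2 19-27 |
Completion: J1=19  J2=27  J3=12  J4=7  J5=3
Turnaround (C−A): J1=19  J2=27  J3=12  J4=7  J5=3
Turnaround times: J1=19, J2=27, J3=12, J4=7, J5=3
Average turnaround = (19+27+12+7+3) / 5 = 68/5 = 13.60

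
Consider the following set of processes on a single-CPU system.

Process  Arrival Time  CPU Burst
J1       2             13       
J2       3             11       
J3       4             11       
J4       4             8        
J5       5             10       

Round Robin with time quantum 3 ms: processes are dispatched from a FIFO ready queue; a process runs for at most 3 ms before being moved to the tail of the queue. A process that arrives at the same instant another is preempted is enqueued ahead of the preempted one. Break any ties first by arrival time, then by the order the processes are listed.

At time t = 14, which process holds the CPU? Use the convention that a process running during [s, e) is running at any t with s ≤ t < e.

J5

Timeline: | idle 0-2 | J1 2-5 | J2 5-8 | J3 8-11 | J4 11-14 | J5 14-17 | J1 17-20 | J2 20-23 | J3 23-26 | J4 26-29 | J5 29-32 | J1 32-35 | J2 35-38 | J3 38-41 | J4 41-43 | J5 43-46 | J1 46-49 | J2 49-51 | J3 51-53 | J5 53-54 | J1 54-55 |
Completion: J1=55  J2=51  J3=53  J4=43  J5=54
Turnaround (C−A): J1=53  J2=48  J3=49  J4=39  J5=49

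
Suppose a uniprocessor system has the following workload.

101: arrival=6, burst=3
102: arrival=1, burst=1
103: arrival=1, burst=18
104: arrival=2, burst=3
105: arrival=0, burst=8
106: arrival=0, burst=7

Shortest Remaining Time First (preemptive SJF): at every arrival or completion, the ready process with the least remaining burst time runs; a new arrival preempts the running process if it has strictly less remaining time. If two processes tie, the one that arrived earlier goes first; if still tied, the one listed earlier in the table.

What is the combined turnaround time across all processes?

Timeline: | 106 0-1 | 102 1-2 | 104 2-5 | 106 5-6 | 101 6-9 | 106 9-14 | 105 14-22 | 103 22-40 |
Completion: 101=9  102=2  103=40  104=5  105=22  106=14
Turnaround (C−A): 101=3  102=1  103=39  104=3  105=22  106=14
Turnaround = completion − arrival: 101=3, 102=1, 103=39, 104=3, 105=22, 106=14
Total turnaround = 3 + 1 + 39 + 3 + 22 + 14 = 82

82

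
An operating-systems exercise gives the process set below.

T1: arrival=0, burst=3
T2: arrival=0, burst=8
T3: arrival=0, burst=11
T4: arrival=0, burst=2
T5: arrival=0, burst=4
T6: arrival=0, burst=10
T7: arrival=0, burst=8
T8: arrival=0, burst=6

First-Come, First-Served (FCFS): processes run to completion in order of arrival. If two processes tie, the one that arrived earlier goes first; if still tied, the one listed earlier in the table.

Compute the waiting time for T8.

46

Gantt: | T1 0-3 | T2 3-11 | T3 11-22 | T4 22-24 | T5 24-28 | T6 28-38 | T7 38-46 | T8 46-52 |
Completion: T1=3  T2=11  T3=22  T4=24  T5=28  T6=38  T7=46  T8=52
Waiting(T8) = turnaround − burst = 52 − 6 = 46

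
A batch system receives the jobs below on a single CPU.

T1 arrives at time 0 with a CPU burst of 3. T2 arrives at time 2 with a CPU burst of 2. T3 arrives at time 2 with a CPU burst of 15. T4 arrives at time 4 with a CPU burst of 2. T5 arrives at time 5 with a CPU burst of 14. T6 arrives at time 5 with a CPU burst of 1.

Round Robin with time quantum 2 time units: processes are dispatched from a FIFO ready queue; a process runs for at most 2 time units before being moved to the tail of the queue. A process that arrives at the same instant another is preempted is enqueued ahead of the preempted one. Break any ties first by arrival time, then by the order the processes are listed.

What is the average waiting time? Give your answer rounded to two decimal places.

8.33

Timeline: | T1 0-2 | T2 2-4 | T3 4-6 | T1 6-7 | T4 7-9 | T5 9-11 | T6 11-12 | T3 12-14 | T5 14-16 | T3 16-18 | T5 18-20 | T3 20-22 | T5 22-24 | T3 24-26 | T5 26-28 | T3 28-30 | T5 30-32 | T3 32-34 | T5 34-36 | T3 36-37 |
Completion: T1=7  T2=4  T3=37  T4=9  T5=36  T6=12
Turnaround (C−A): T1=7  T2=2  T3=35  T4=5  T5=31  T6=7
Waiting times: T1=4, T2=0, T3=20, T4=3, T5=17, T6=6
Average waiting = (4+0+20+3+17+6) / 6 = 50/6 = 8.33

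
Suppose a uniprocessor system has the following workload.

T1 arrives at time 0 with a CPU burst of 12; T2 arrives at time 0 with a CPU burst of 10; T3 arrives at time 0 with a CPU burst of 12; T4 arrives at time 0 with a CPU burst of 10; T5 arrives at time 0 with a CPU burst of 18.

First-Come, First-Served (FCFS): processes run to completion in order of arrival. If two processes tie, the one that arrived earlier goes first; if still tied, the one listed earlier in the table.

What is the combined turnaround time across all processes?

174

Gantt: | T1 0-12 | T2 12-22 | T3 22-34 | T4 34-44 | T5 44-62 |
Completion: T1=12  T2=22  T3=34  T4=44  T5=62
Turnaround = completion − arrival: T1=12, T2=22, T3=34, T4=44, T5=62
Total turnaround = 12 + 22 + 34 + 44 + 62 = 174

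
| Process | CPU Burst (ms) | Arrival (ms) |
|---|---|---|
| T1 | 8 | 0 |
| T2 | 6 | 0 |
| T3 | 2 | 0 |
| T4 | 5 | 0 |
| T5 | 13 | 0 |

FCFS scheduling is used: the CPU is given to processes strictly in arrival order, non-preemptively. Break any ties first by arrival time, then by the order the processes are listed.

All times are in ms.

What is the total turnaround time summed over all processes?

93

Schedule: | T1 0-8 | T2 8-14 | T3 14-16 | T4 16-21 | T5 21-34 |
Completion: T1=8  T2=14  T3=16  T4=21  T5=34
Turnaround (C−A): T1=8  T2=14  T3=16  T4=21  T5=34
Turnaround = completion − arrival: T1=8, T2=14, T3=16, T4=21, T5=34
Total turnaround = 8 + 14 + 16 + 21 + 34 = 93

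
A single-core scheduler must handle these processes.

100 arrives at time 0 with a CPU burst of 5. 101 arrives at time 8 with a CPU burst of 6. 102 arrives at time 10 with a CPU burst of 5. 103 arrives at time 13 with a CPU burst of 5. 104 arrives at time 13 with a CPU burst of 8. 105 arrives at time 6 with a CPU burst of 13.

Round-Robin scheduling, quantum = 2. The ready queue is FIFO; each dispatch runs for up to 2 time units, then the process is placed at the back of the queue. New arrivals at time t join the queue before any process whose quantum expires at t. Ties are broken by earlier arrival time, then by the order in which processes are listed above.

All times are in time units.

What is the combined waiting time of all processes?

93

Schedule: | 100 0-5 | idle 5-6 | 105 6-8 | 101 8-10 | 105 10-12 | 102 12-14 | 101 14-16 | 105 16-18 | 103 18-20 | 104 20-22 | 102 22-24 | 101 24-26 | 105 26-28 | 103 28-30 | 104 30-32 | 102 32-33 | 105 33-35 | 103 35-36 | 104 36-38 | 105 38-40 | 104 40-42 | 105 42-43 |
Completion: 100=5  101=26  102=33  103=36  104=42  105=43
Waiting = turnaround − burst: 100=0, 101=12, 102=18, 103=18, 104=21, 105=24
Total waiting = 0 + 12 + 18 + 18 + 21 + 24 = 93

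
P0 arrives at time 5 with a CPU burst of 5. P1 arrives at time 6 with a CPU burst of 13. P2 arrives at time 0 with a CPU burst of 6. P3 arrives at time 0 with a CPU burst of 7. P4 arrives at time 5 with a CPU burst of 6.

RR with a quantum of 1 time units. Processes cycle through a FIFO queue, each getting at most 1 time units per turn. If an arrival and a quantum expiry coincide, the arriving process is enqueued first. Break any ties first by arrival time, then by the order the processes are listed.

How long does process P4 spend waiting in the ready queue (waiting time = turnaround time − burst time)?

18

Timeline: | P2 0-1 | P3 1-2 | P2 2-3 | P3 3-4 | P2 4-5 | P3 5-6 | P0 6-7 | P4 7-8 | P2 8-9 | P1 9-10 | P3 10-11 | P0 11-12 | P4 12-13 | P2 13-14 | P1 14-15 | P3 15-16 | P0 16-17 | P4 17-18 | P2 18-19 | P1 19-20 | P3 20-21 | P0 21-22 | P4 22-23 | P1 23-24 | P3 24-25 | P0 25-26 | P4 26-27 | P1 27-28 | P4 28-29 | P1 29-37 |
Completion: P0=26  P1=37  P2=19  P3=25  P4=29
Turnaround (C−A): P0=21  P1=31  P2=19  P3=25  P4=24
Waiting(P4) = turnaround − burst = 24 − 6 = 18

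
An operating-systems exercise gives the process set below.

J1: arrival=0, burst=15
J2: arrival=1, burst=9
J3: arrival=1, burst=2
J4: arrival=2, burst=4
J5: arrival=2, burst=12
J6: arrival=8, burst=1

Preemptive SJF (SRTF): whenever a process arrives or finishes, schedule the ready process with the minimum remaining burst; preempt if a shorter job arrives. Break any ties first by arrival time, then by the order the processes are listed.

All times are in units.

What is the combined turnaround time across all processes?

Timeline: | J1 0-1 | J3 1-3 | J4 3-7 | J2 7-8 | J6 8-9 | J2 9-17 | J5 17-29 | J1 29-43 |
Completion: J1=43  J2=17  J3=3  J4=7  J5=29  J6=9
Turnaround (C−A): J1=43  J2=16  J3=2  J4=5  J5=27  J6=1
Turnaround = completion − arrival: J1=43, J2=16, J3=2, J4=5, J5=27, J6=1
Total turnaround = 43 + 16 + 2 + 5 + 27 + 1 = 94

94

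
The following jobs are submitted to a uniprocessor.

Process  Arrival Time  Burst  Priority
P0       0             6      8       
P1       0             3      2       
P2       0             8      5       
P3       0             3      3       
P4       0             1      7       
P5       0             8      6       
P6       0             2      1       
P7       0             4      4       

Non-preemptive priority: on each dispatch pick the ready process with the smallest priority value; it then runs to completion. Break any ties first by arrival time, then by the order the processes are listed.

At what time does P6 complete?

2

Schedule: | P6 0-2 | P1 2-5 | P3 5-8 | P7 8-12 | P2 12-20 | P5 20-28 | P4 28-29 | P0 29-35 |
Completion: P0=35  P1=5  P2=20  P3=8  P4=29  P5=28  P6=2  P7=12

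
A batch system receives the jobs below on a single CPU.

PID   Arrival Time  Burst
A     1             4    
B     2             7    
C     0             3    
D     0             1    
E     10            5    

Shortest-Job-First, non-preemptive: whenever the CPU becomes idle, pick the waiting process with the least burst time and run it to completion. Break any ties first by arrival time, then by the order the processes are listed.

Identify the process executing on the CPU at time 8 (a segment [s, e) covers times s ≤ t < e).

B

Schedule: | D 0-1 | C 1-4 | A 4-8 | B 8-15 | E 15-20 |
Completion: A=8  B=15  C=4  D=1  E=20
Turnaround (C−A): A=7  B=13  C=4  D=1  E=10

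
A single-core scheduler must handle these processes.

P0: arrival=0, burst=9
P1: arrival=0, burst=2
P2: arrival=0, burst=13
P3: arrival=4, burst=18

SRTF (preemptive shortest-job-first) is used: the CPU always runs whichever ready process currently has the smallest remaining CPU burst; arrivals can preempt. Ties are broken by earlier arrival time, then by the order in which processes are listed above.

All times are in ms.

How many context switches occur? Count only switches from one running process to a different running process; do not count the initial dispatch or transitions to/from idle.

Gantt: | P1 0-2 | P0 2-11 | P2 11-24 | P3 24-42 |
Completion: P0=11  P1=2  P2=24  P3=42
Turnaround (C−A): P0=11  P1=2  P2=24  P3=38

3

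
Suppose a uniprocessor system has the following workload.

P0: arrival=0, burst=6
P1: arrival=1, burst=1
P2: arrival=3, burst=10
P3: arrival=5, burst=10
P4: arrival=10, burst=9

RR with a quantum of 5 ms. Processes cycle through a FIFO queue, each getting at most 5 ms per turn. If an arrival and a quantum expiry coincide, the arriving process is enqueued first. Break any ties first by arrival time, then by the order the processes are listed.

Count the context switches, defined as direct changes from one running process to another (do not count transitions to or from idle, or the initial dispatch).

Gantt: | P0 0-5 | P1 5-6 | P2 6-11 | P3 11-16 | P0 16-17 | P4 17-22 | P2 22-27 | P3 27-32 | P4 32-36 |
Completion: P0=17  P1=6  P2=27  P3=32  P4=36

8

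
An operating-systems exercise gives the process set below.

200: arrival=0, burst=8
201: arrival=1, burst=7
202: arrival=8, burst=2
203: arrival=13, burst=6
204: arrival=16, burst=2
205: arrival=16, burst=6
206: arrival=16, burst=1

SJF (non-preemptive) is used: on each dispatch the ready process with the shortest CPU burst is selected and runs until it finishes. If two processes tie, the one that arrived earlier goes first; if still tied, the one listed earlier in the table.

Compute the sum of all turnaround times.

61

Schedule: | 200 0-8 | 202 8-10 | 201 10-17 | 206 17-18 | 204 18-20 | 203 20-26 | 205 26-32 |
Completion: 200=8  201=17  202=10  203=26  204=20  205=32  206=18
Turnaround (C−A): 200=8  201=16  202=2  203=13  204=4  205=16  206=2
Turnaround = completion − arrival: 200=8, 201=16, 202=2, 203=13, 204=4, 205=16, 206=2
Total turnaround = 8 + 16 + 2 + 13 + 4 + 16 + 2 = 61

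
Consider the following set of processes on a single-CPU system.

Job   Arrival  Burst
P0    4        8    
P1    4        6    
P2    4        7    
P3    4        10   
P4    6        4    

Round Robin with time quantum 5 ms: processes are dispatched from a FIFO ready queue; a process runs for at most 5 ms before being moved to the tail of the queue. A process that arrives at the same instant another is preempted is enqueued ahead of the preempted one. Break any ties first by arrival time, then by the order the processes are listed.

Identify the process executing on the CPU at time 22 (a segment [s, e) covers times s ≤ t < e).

P3

Schedule: | idle 0-4 | P0 4-9 | P1 9-14 | P2 14-19 | P3 19-24 | P4 24-28 | P0 28-31 | P1 31-32 | P2 32-34 | P3 34-39 |
Completion: P0=31  P1=32  P2=34  P3=39  P4=28
Turnaround (C−A): P0=27  P1=28  P2=30  P3=35  P4=22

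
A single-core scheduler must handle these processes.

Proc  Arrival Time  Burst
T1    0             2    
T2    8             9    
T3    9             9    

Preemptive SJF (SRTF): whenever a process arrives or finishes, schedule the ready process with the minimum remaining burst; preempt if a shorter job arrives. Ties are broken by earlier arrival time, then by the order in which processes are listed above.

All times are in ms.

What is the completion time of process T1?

2

Timeline: | T1 0-2 | idle 2-8 | T2 8-17 | T3 17-26 |
Completion: T1=2  T2=17  T3=26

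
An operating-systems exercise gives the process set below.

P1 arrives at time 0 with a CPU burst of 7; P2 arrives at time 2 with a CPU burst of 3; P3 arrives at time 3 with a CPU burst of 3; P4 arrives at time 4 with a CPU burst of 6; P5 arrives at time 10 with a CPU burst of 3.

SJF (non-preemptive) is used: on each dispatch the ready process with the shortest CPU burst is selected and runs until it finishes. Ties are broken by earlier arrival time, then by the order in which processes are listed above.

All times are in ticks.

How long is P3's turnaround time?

10

Timeline: | P1 0-7 | P2 7-10 | P3 10-13 | P5 13-16 | P4 16-22 |
Completion: P1=7  P2=10  P3=13  P4=22  P5=16
Turnaround (C−A): P1=7  P2=8  P3=10  P4=18  P5=6
Turnaround(P3) = completion − arrival = 13 − 3 = 10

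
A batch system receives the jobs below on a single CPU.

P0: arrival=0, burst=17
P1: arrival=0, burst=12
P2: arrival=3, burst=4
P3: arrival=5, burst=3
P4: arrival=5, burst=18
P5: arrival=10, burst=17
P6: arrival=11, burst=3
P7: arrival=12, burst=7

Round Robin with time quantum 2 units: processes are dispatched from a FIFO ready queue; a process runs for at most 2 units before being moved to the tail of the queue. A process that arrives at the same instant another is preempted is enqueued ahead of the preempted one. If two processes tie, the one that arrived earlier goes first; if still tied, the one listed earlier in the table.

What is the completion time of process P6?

36

Gantt: | P0 0-2 | P1 2-4 | P0 4-6 | P2 6-8 | P1 8-10 | P3 10-12 | P4 12-14 | P0 14-16 | P2 16-18 | P5 18-20 | P1 20-22 | P6 22-24 | P7 24-26 | P3 26-27 | P4 27-29 | P0 29-31 | P5 31-33 | P1 33-35 | P6 35-36 | P7 36-38 | P4 38-40 | P0 40-42 | P5 42-44 | P1 44-46 | P7 46-48 | P4 48-50 | P0 50-52 | P5 52-54 | P1 54-56 | P7 56-57 | P4 57-59 | P0 59-61 | P5 61-63 | P4 63-65 | P0 65-67 | P5 67-69 | P4 69-71 | P0 71-72 | P5 72-74 | P4 74-76 | P5 76-78 | P4 78-80 | P5 80-81 |
Completion: P0=72  P1=56  P2=18  P3=27  P4=80  P5=81  P6=36  P7=57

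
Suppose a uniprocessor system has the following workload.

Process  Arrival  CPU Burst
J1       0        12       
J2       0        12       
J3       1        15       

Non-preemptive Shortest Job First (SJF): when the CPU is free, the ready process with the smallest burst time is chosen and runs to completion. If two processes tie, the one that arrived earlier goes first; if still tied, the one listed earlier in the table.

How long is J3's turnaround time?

38

Schedule: | J1 0-12 | J2 12-24 | J3 24-39 |
Completion: J1=12  J2=24  J3=39
Turnaround (C−A): J1=12  J2=24  J3=38
Turnaround(J3) = completion − arrival = 39 − 1 = 38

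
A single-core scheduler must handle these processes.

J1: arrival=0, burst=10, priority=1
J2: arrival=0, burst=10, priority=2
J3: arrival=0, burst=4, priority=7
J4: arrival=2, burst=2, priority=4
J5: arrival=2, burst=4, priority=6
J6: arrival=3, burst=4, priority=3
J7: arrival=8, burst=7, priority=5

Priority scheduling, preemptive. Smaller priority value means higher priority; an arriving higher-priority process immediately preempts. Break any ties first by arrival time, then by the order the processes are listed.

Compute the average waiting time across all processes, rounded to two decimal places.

19.29

Schedule: | J1 0-10 | J2 10-20 | J6 20-24 | J4 24-26 | J7 26-33 | J5 33-37 | J3 37-41 |
Completion: J1=10  J2=20  J3=41  J4=26  J5=37  J6=24  J7=33
Turnaround (C−A): J1=10  J2=20  J3=41  J4=24  J5=35  J6=21  J7=25
Waiting times: J1=0, J2=10, J3=37, J4=22, J5=31, J6=17, J7=18
Average waiting = (0+10+37+22+31+17+18) / 7 = 135/7 = 19.29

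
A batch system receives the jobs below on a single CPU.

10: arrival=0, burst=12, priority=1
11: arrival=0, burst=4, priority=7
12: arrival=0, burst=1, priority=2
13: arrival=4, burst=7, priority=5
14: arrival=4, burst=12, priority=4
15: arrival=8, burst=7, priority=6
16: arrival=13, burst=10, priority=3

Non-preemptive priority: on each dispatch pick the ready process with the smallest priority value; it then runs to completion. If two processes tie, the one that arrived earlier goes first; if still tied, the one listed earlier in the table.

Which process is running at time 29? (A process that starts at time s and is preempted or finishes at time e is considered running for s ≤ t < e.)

Schedule: | 10 0-12 | 12 12-13 | 16 13-23 | 14 23-35 | 13 35-42 | 15 42-49 | 11 49-53 |
Completion: 10=12  11=53  12=13  13=42  14=35  15=49  16=23

14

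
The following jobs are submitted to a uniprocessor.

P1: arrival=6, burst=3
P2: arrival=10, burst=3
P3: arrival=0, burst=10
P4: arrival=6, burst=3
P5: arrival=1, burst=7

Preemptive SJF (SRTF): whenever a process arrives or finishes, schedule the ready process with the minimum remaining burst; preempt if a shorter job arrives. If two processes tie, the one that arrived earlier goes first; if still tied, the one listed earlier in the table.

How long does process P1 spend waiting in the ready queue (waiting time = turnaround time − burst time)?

2

Timeline: | P3 0-1 | P5 1-8 | P1 8-11 | P4 11-14 | P2 14-17 | P3 17-26 |
Completion: P1=11  P2=17  P3=26  P4=14  P5=8
Turnaround (C−A): P1=5  P2=7  P3=26  P4=8  P5=7
Waiting(P1) = turnaround − burst = 5 − 3 = 2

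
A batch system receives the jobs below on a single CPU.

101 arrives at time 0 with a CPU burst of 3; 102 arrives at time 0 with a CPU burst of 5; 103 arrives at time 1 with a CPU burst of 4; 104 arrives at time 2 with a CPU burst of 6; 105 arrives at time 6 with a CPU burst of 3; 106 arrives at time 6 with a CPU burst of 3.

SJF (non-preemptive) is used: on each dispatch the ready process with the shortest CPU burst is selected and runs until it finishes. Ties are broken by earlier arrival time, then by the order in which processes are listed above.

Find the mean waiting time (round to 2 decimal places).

Schedule: | 101 0-3 | 103 3-7 | 105 7-10 | 106 10-13 | 102 13-18 | 104 18-24 |
Completion: 101=3  102=18  103=7  104=24  105=10  106=13
Turnaround (C−A): 101=3  102=18  103=6  104=22  105=4  106=7
Waiting times: 101=0, 102=13, 103=2, 104=16, 105=1, 106=4
Average waiting = (0+13+2+16+1+4) / 6 = 36/6 = 6.00

6.00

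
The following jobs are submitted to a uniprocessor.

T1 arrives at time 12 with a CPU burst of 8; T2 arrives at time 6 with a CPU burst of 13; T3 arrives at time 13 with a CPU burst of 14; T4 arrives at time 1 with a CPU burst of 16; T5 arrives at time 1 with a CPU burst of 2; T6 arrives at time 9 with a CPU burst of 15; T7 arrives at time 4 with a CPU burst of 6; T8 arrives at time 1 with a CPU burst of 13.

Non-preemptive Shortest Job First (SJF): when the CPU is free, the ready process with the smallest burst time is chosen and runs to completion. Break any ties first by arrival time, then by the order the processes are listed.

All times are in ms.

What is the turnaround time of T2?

Schedule: | idle 0-1 | T5 1-3 | T8 3-16 | T7 16-22 | T1 22-30 | T2 30-43 | T3 43-57 | T6 57-72 | T4 72-88 |
Completion: T1=30  T2=43  T3=57  T4=88  T5=3  T6=72  T7=22  T8=16
Turnaround (C−A): T1=18  T2=37  T3=44  T4=87  T5=2  T6=63  T7=18  T8=15
Turnaround(T2) = completion − arrival = 43 − 6 = 37

37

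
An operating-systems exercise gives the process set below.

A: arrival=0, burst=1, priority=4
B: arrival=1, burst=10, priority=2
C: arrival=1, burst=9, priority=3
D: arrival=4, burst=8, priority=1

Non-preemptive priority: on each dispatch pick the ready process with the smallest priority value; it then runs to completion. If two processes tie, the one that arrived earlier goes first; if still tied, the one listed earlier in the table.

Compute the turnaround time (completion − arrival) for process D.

Timeline: | A 0-1 | B 1-11 | D 11-19 | C 19-28 |
Completion: A=1  B=11  C=28  D=19
Turnaround(D) = completion − arrival = 19 − 4 = 15

15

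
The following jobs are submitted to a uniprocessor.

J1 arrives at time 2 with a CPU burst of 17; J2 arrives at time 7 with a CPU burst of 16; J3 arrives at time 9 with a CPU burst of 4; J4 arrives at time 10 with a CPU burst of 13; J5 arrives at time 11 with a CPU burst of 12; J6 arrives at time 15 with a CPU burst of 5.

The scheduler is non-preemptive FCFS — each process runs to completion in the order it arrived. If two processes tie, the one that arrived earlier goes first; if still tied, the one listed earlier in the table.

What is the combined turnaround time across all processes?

224

Schedule: | idle 0-2 | J1 2-19 | J2 19-35 | J3 35-39 | J4 39-52 | J5 52-64 | J6 64-69 |
Completion: J1=19  J2=35  J3=39  J4=52  J5=64  J6=69
Turnaround (C−A): J1=17  J2=28  J3=30  J4=42  J5=53  J6=54
Turnaround = completion − arrival: J1=17, J2=28, J3=30, J4=42, J5=53, J6=54
Total turnaround = 17 + 28 + 30 + 42 + 53 + 54 = 224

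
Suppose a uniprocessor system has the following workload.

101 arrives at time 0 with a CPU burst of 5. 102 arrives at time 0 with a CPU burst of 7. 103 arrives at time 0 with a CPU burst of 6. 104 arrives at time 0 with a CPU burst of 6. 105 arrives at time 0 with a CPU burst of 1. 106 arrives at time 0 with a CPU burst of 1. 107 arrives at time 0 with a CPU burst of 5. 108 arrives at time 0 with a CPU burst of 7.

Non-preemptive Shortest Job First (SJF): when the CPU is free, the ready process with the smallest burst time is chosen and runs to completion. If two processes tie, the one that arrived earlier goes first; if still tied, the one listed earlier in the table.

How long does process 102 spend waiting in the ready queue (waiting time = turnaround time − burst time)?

Gantt: | 105 0-1 | 106 1-2 | 101 2-7 | 107 7-12 | 103 12-18 | 104 18-24 | 102 24-31 | 108 31-38 |
Completion: 101=7  102=31  103=18  104=24  105=1  106=2  107=12  108=38
Turnaround (C−A): 101=7  102=31  103=18  104=24  105=1  106=2  107=12  108=38
Waiting(102) = turnaround − burst = 31 − 7 = 24

24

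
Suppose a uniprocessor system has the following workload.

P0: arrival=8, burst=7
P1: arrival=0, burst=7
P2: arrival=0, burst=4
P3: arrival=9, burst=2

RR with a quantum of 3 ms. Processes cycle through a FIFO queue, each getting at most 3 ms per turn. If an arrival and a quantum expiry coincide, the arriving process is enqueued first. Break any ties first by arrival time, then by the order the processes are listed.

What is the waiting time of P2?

Timeline: | P1 0-3 | P2 3-6 | P1 6-9 | P2 9-10 | P0 10-13 | P3 13-15 | P1 15-16 | P0 16-20 |
Completion: P0=20  P1=16  P2=10  P3=15
Turnaround (C−A): P0=12  P1=16  P2=10  P3=6
Waiting(P2) = turnaround − burst = 10 − 4 = 6

6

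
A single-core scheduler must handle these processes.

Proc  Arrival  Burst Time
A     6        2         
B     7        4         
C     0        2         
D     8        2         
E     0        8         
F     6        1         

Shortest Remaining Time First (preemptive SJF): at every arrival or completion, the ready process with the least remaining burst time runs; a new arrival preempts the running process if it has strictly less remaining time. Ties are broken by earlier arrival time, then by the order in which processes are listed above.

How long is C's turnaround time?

Timeline: | C 0-2 | E 2-6 | F 6-7 | A 7-9 | D 9-11 | E 11-15 | B 15-19 |
Completion: A=9  B=19  C=2  D=11  E=15  F=7
Turnaround (C−A): A=3  B=12  C=2  D=3  E=15  F=1
Turnaround(C) = completion − arrival = 2 − 0 = 2

2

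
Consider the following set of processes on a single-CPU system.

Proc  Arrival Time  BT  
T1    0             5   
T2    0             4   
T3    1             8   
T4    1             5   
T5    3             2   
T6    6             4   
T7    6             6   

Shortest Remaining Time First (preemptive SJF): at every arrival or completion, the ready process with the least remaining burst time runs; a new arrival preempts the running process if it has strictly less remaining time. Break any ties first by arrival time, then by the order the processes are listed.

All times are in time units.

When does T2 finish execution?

4

Gantt: | T2 0-4 | T5 4-6 | T6 6-10 | T1 10-15 | T4 15-20 | T7 20-26 | T3 26-34 |
Completion: T1=15  T2=4  T3=34  T4=20  T5=6  T6=10  T7=26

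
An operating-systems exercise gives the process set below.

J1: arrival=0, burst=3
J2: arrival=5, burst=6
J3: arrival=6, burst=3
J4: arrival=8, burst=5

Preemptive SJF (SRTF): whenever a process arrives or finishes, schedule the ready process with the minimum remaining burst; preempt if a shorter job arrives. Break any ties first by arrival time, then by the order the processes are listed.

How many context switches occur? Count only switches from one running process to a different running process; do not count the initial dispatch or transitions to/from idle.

Timeline: | J1 0-3 | idle 3-5 | J2 5-6 | J3 6-9 | J2 9-14 | J4 14-19 |
Completion: J1=3  J2=14  J3=9  J4=19

3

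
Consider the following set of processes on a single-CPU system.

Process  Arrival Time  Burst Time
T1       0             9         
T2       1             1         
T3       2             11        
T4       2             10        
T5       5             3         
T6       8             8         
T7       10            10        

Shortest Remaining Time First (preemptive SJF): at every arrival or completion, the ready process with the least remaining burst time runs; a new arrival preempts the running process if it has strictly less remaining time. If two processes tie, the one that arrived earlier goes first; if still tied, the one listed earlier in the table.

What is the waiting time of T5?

0

Schedule: | T1 0-1 | T2 1-2 | T1 2-5 | T5 5-8 | T1 8-13 | T6 13-21 | T4 21-31 | T7 31-41 | T3 41-52 |
Completion: T1=13  T2=2  T3=52  T4=31  T5=8  T6=21  T7=41
Turnaround (C−A): T1=13  T2=1  T3=50  T4=29  T5=3  T6=13  T7=31
Waiting(T5) = turnaround − burst = 3 − 3 = 0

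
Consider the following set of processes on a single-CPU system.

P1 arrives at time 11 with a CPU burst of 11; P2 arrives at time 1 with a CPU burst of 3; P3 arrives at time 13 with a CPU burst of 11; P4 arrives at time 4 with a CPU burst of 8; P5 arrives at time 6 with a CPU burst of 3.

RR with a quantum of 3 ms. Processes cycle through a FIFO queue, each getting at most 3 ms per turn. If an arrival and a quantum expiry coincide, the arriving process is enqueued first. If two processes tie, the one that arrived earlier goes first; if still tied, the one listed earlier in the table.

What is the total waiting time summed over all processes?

Gantt: | idle 0-1 | P2 1-4 | P4 4-7 | P5 7-10 | P4 10-13 | P1 13-16 | P3 16-19 | P4 19-21 | P1 21-24 | P3 24-27 | P1 27-30 | P3 30-33 | P1 33-35 | P3 35-37 |
Completion: P1=35  P2=4  P3=37  P4=21  P5=10
Turnaround (C−A): P1=24  P2=3  P3=24  P4=17  P5=4
Waiting = turnaround − burst: P1=13, P2=0, P3=13, P4=9, P5=1
Total waiting = 13 + 0 + 13 + 9 + 1 = 36

36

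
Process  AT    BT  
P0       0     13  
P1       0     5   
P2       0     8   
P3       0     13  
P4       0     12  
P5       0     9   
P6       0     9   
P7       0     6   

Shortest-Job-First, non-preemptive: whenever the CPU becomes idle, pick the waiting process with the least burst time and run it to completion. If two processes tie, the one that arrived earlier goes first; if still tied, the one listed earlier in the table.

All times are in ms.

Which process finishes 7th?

P0

Schedule: | P1 0-5 | P7 5-11 | P2 11-19 | P5 19-28 | P6 28-37 | P4 37-49 | P0 49-62 | P3 62-75 |
Completion: P0=62  P1=5  P2=19  P3=75  P4=49  P5=28  P6=37  P7=11
Finish order: P1 → P7 → P2 → P5 → P6 → P4 → P0 → P3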